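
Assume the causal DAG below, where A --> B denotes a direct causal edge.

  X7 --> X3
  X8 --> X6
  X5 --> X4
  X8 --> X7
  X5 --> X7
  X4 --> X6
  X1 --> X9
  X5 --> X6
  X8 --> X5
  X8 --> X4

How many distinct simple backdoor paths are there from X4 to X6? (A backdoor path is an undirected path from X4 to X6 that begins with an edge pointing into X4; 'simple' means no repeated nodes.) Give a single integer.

A backdoor path from X4 to X6 is any simple undirected path whose first edge points into X4 (i.e. leaves X4 via a parent).
Parents of X4: {X5, X8}.
Enumerating:
  P1: X4 <- X8 -> X5 -> X6
  P2: X4 <- X8 -> X7 <- X5 -> X6
  P3: X4 <- X8 -> X6
  P4: X4 <- X5 <- X8 -> X6
  P5: X4 <- X5 -> X7 <- X8 -> X6
  P6: X4 <- X5 -> X6
That exhausts the simple backdoor paths. Count: 6.

6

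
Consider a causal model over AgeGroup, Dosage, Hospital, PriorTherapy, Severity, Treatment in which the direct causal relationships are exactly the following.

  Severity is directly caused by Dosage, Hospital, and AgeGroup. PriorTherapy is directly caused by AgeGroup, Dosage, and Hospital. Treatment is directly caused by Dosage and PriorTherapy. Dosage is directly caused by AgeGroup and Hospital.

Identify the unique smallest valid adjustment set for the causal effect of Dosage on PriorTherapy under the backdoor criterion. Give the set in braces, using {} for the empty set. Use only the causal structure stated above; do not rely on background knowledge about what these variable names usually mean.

{AgeGroup, Hospital}

Variables eligible for adjustment (non-descendants of Dosage, excluding Dosage and PriorTherapy): {AgeGroup, Hospital}.
Backdoor paths from Dosage to PriorTherapy:
  P1: Dosage <- AgeGroup -> PriorTherapy
  P2: Dosage <- AgeGroup -> Severity <- Hospital -> PriorTherapy
  P3: Dosage <- Hospital -> PriorTherapy
  P4: Dosage <- Hospital -> Severity <- AgeGroup -> PriorTherapy
The empty set is not sufficient: P1 (Dosage <- AgeGroup -> PriorTherapy) has no collider blocking it and no conditioned non-collider, so it is open.
Try {AgeGroup, Hospital}:
  P1: blocked at fork node AgeGroup ∈ conditioning set.
  P2: blocked at fork node AgeGroup ∈ conditioning set.
  P3: blocked at fork node Hospital ∈ conditioning set.
  P4: blocked at fork node Hospital ∈ conditioning set.
{AgeGroup, Hospital} contains no descendant of Dosage and blocks every backdoor path.
Every element of {AgeGroup, Hospital} is needed (dropping AgeGroup leaves P1 open; dropping Hospital leaves P3 open), so no proper subset is valid.
Among all size-2 subsets of the eligible variables, only {AgeGroup, Hospital} blocks every backdoor path, so it is the unique smallest valid adjustment set.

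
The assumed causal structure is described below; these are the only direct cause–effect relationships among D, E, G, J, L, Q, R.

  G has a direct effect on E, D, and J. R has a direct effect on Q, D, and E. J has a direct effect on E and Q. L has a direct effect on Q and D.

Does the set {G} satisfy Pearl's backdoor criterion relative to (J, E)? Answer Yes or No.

Backdoor paths from J to E (paths whose first edge points into J):
  P1: J <- G -> D <- R -> E
  P2: J <- G -> D <- L -> Q <- R -> E
  P3: J <- G -> E
Condition 1 (no descendant of J in the set): holds — descendants of J are {E, Q}; none are in {G}.
Condition 2 (every backdoor path blocked by {G}):
  P1: blocked at fork node G ∈ conditioning set.
  P2: blocked at fork node G ∈ conditioning set.
  P3: blocked at fork node G ∈ conditioning set.
{G} satisfies the backdoor criterion.

Yes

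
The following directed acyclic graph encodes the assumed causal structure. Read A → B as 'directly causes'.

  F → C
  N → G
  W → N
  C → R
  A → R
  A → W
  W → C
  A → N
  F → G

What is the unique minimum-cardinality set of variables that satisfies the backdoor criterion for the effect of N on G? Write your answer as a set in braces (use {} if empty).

{}

Variables eligible for adjustment (non-descendants of N, excluding N and G): {A, C, F, R, W}.
Backdoor paths from N to G:
  P1: N <- A -> W -> C <- F -> G
  P2: N <- A -> R <- C <- F -> G
  P3: N <- W <- A -> R <- C <- F -> G
  P4: N <- W -> C <- F -> G
Each backdoor path contains an unconditioned collider, so every path is already blocked with the empty conditioning set:
  P1: blocked at collider C (neither it nor any descendant is in the conditioning set).
  P2: blocked at collider R (neither it nor any descendant is in the conditioning set).
  P3: blocked at collider R (neither it nor any descendant is in the conditioning set).
  P4: blocked at collider C (neither it nor any descendant is in the conditioning set).
The empty set is therefore the unique smallest valid set.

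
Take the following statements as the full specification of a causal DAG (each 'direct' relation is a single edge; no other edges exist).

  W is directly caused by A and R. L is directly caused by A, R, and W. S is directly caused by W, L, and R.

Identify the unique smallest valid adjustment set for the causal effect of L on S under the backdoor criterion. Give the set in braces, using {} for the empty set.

{R, W}

Variables eligible for adjustment (non-descendants of L, excluding L and S): {A, R, W}.
Backdoor paths from L to S:
  P1: L <- R -> W -> S
  P2: L <- R -> S
  P3: L <- A -> W <- R -> S
  P4: L <- A -> W -> S
  P5: L <- W <- R -> S
  P6: L <- W -> S
The empty set is not sufficient: P1 (L <- R -> W -> S) has no collider blocking it and no conditioned non-collider, so it is open.
Try {R, W}:
  P1: blocked at fork node R ∈ conditioning set.
  P2: blocked at fork node R ∈ conditioning set.
  P3: blocked at fork node R ∈ conditioning set.
  P4: blocked at chain node W ∈ conditioning set.
  P5: blocked at chain node W ∈ conditioning set.
  P6: blocked at fork node W ∈ conditioning set.
{R, W} contains no descendant of L and blocks every backdoor path.
Every element of {R, W} is needed (dropping R leaves P2 open; dropping W leaves P4 open), so no proper subset is valid.
Among all size-2 subsets of the eligible variables, only {R, W} blocks every backdoor path, so it is the unique smallest valid adjustment set.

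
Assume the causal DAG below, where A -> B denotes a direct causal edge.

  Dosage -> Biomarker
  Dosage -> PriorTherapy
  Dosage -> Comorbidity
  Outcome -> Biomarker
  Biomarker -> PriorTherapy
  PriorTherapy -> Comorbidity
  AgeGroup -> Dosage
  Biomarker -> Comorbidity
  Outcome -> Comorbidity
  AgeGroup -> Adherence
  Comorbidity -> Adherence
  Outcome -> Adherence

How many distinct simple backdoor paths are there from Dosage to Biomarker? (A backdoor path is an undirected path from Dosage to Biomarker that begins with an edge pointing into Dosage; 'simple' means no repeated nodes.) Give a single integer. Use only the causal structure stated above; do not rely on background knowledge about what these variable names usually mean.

A backdoor path from Dosage to Biomarker is any simple undirected path whose first edge points into Dosage (i.e. leaves Dosage via a parent).
Parents of Dosage: {AgeGroup}.
Enumerating:
  P1: Dosage <- AgeGroup -> Adherence <- Outcome -> Biomarker
  P2: Dosage <- AgeGroup -> Adherence <- Outcome -> Comorbidity <- Biomarker
  P3: Dosage <- AgeGroup -> Adherence <- Outcome -> Comorbidity <- PriorTherapy <- Biomarker
  P4: Dosage <- AgeGroup -> Adherence <- Comorbidity <- Outcome -> Biomarker
  P5: Dosage <- AgeGroup -> Adherence <- Comorbidity <- Biomarker
  P6: Dosage <- AgeGroup -> Adherence <- Comorbidity <- PriorTherapy <- Biomarker
That exhausts the simple backdoor paths. Count: 6.

6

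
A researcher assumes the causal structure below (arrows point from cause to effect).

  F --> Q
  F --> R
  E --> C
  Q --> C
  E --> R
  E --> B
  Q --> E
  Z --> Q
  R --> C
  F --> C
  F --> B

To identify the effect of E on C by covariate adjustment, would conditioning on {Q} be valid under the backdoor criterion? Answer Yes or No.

Backdoor paths from E to C (paths whose first edge points into E):
  P1: E <- Q <- F -> R -> C
  P2: E <- Q <- F -> C
  P3: E <- Q -> C
Condition 1 (no descendant of E in the set): holds — descendants of E are {B, C, R}; none are in {Q}.
Condition 2 (every backdoor path blocked by {Q}):
  P1: blocked at chain node Q ∈ conditioning set.
  P2: blocked at chain node Q ∈ conditioning set.
  P3: blocked at fork node Q ∈ conditioning set.
{Q} satisfies the backdoor criterion.

Yes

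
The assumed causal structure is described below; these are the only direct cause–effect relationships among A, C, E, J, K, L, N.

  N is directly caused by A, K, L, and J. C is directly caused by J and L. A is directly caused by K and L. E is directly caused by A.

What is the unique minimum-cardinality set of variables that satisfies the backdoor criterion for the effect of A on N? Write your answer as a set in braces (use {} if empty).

Variables eligible for adjustment (non-descendants of A, excluding A and N): {C, J, K, L}.
Backdoor paths from A to N:
  P1: A <- K -> N
  P2: A <- L -> N
  P3: A <- L -> C <- J -> N
The empty set is not sufficient: P1 (A <- K -> N) has no collider blocking it and no conditioned non-collider, so it is open.
Try {K, L}:
  P1: blocked at fork node K ∈ conditioning set.
  P2: blocked at fork node L ∈ conditioning set.
  P3: blocked at fork node L ∈ conditioning set.
{K, L} contains no descendant of A and blocks every backdoor path.
Every element of {K, L} is needed (dropping K leaves P1 open; dropping L leaves P2 open), so no proper subset is valid.
Among all size-2 subsets of the eligible variables, only {K, L} blocks every backdoor path, so it is the unique smallest valid adjustment set.

{K, L}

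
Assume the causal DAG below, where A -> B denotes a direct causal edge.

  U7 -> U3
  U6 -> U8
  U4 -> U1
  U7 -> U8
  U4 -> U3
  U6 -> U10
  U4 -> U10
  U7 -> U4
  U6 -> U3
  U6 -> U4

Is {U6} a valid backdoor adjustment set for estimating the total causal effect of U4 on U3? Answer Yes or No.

Backdoor paths from U4 to U3 (paths whose first edge points into U4):
  P1: U4 <- U7 -> U8 <- U6 -> U3
  P2: U4 <- U7 -> U3
  P3: U4 <- U6 -> U8 <- U7 -> U3
  P4: U4 <- U6 -> U3
Condition 1 (no descendant of U4 in the set): holds — descendants of U4 are {U1, U10, U3}; none are in {U6}.
Condition 2 (every backdoor path blocked by {U6}):
  P1: blocked at collider U8 (neither it nor any descendant is in the conditioning set).
  P2: open — no interior node is in the conditioning set.
  P3: blocked at fork node U6 ∈ conditioning set.
  P4: blocked at fork node U6 ∈ conditioning set.
{U6} does not satisfy the backdoor criterion.

No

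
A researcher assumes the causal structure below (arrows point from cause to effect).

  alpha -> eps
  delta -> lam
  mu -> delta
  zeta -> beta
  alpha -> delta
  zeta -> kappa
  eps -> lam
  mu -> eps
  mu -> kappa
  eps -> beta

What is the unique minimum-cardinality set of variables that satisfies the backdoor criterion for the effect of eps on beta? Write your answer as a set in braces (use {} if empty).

Variables eligible for adjustment (non-descendants of eps, excluding eps and beta): {alpha, delta, kappa, mu, zeta}.
Backdoor paths from eps to beta:
  P1: eps <- mu -> kappa <- zeta -> beta
  P2: eps <- alpha -> delta <- mu -> kappa <- zeta -> beta
Each backdoor path contains an unconditioned collider, so every path is already blocked with the empty conditioning set:
  P1: blocked at collider kappa (neither it nor any descendant is in the conditioning set).
  P2: blocked at collider delta (neither it nor any descendant is in the conditioning set).
The empty set is therefore the unique smallest valid set.

{}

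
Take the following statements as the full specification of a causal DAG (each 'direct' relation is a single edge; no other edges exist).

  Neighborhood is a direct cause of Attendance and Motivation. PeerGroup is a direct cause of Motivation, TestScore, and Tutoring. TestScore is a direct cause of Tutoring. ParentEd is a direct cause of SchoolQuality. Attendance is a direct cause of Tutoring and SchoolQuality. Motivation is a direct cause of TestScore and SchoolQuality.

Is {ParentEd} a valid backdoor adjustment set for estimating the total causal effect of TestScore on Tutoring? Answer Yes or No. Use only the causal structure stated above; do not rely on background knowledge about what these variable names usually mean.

Backdoor paths from TestScore to Tutoring (paths whose first edge points into TestScore):
  P1: TestScore <- PeerGroup -> Motivation <- Neighborhood -> Attendance -> Tutoring
  P2: TestScore <- PeerGroup -> Motivation -> SchoolQuality <- Attendance -> Tutoring
  P3: TestScore <- PeerGroup -> Tutoring
  P4: TestScore <- Motivation <- Neighborhood -> Attendance -> Tutoring
  P5: TestScore <- Motivation <- PeerGroup -> Tutoring
  P6: TestScore <- Motivation -> SchoolQuality <- Attendance -> Tutoring
Condition 1 (no descendant of TestScore in the set): holds — descendants of TestScore are {Tutoring}; none are in {ParentEd}.
Condition 2 (every backdoor path blocked by {ParentEd}):
  P1: blocked at collider Motivation (neither it nor any descendant is in the conditioning set).
  P2: blocked at collider SchoolQuality (neither it nor any descendant is in the conditioning set).
  P3: open — no interior node is in the conditioning set.
  P4: open — no interior node is in the conditioning set.
  P5: open — no interior node is in the conditioning set.
  P6: blocked at collider SchoolQuality (neither it nor any descendant is in the conditioning set).
{ParentEd} does not satisfy the backdoor criterion.

No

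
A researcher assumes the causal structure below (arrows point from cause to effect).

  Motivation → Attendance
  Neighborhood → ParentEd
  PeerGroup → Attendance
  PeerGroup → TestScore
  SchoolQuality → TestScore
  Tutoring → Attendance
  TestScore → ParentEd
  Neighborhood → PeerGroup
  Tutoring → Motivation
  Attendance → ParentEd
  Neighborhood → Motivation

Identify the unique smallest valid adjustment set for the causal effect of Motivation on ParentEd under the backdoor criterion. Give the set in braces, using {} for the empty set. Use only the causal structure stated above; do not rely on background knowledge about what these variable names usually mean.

{Neighborhood, Tutoring}

Variables eligible for adjustment (non-descendants of Motivation, excluding Motivation and ParentEd): {Neighborhood, PeerGroup, SchoolQuality, TestScore, Tutoring}.
Backdoor paths from Motivation to ParentEd:
  P1: Motivation <- Neighborhood -> PeerGroup -> TestScore -> ParentEd
  P2: Motivation <- Neighborhood -> PeerGroup -> Attendance -> ParentEd
  P3: Motivation <- Neighborhood -> ParentEd
  P4: Motivation <- Tutoring -> Attendance <- PeerGroup <- Neighborhood -> ParentEd
  P5: Motivation <- Tutoring -> Attendance <- PeerGroup -> TestScore -> ParentEd
  P6: Motivation <- Tutoring -> Attendance -> ParentEd
The empty set is not sufficient: P1 (Motivation <- Neighborhood -> PeerGroup -> TestScore -> ParentEd) has no collider blocking it and no conditioned non-collider, so it is open.
Try {Neighborhood, Tutoring}:
  P1: blocked at fork node Neighborhood ∈ conditioning set.
  P2: blocked at fork node Neighborhood ∈ conditioning set.
  P3: blocked at fork node Neighborhood ∈ conditioning set.
  P4: blocked at fork node Tutoring ∈ conditioning set.
  P5: blocked at fork node Tutoring ∈ conditioning set.
  P6: blocked at fork node Tutoring ∈ conditioning set.
{Neighborhood, Tutoring} contains no descendant of Motivation and blocks every backdoor path.
Every element of {Neighborhood, Tutoring} is needed (dropping Neighborhood leaves P1 open; dropping Tutoring leaves P6 open), so no proper subset is valid.
Among all size-2 subsets of the eligible variables, only {Neighborhood, Tutoring} blocks every backdoor path, so it is the unique smallest valid adjustment set.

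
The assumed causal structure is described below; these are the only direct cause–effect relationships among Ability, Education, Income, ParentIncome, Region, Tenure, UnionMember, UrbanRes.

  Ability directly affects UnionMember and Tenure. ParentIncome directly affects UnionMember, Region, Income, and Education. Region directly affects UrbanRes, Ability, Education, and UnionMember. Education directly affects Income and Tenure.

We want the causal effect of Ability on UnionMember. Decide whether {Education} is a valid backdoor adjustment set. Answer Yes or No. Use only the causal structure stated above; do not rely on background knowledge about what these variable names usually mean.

Backdoor paths from Ability to UnionMember (paths whose first edge points into Ability):
  P1: Ability <- Region <- ParentIncome -> UnionMember
  P2: Ability <- Region -> Education <- ParentIncome -> UnionMember
  P3: Ability <- Region -> Education -> Income <- ParentIncome -> UnionMember
  P4: Ability <- Region -> UnionMember
Condition 1 (no descendant of Ability in the set): holds — descendants of Ability are {Tenure, UnionMember}; none are in {Education}.
Condition 2 (every backdoor path blocked by {Education}):
  P1: open — no interior node is in the conditioning set.
  P2: open — collider(s) Education are conditioned on (or have a conditioned descendant) and no non-collider on the path is in the set.
  P3: blocked at chain node Education ∈ conditioning set.
  P4: open — no interior node is in the conditioning set.
{Education} does not satisfy the backdoor criterion.

No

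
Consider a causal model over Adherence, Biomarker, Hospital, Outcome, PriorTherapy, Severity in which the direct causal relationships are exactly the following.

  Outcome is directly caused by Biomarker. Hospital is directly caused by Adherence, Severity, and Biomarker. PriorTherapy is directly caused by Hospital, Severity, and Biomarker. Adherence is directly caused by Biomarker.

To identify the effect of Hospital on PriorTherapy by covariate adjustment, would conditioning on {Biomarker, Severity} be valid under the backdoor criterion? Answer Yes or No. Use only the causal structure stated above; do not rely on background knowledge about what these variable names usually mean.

Yes

Backdoor paths from Hospital to PriorTherapy (paths whose first edge points into Hospital):
  P1: Hospital <- Severity -> PriorTherapy
  P2: Hospital <- Biomarker -> PriorTherapy
  P3: Hospital <- Adherence <- Biomarker -> PriorTherapy
Condition 1 (no descendant of Hospital in the set): holds — descendants of Hospital are {PriorTherapy}; none are in {Biomarker, Severity}.
Condition 2 (every backdoor path blocked by {Biomarker, Severity}):
  P1: blocked at fork node Severity ∈ conditioning set.
  P2: blocked at fork node Biomarker ∈ conditioning set.
  P3: blocked at fork node Biomarker ∈ conditioning set.
{Biomarker, Severity} satisfies the backdoor criterion.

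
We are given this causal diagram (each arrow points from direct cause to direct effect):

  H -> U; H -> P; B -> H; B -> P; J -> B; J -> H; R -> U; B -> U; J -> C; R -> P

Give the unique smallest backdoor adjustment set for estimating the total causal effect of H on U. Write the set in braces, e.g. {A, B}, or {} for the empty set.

Variables eligible for adjustment (non-descendants of H, excluding H and U): {B, C, J, R}.
Backdoor paths from H to U:
  P1: H <- J -> B -> P <- R -> U
  P2: H <- J -> B -> U
  P3: H <- B -> P <- R -> U
  P4: H <- B -> U
The empty set is not sufficient: P2 (H <- J -> B -> U) has no collider blocking it and no conditioned non-collider, so it is open.
Try {B}:
  P1: blocked at chain node B ∈ conditioning set.
  P2: blocked at chain node B ∈ conditioning set.
  P3: blocked at fork node B ∈ conditioning set.
  P4: blocked at fork node B ∈ conditioning set.
{B} contains no descendant of H and blocks every backdoor path.
No other singleton works — e.g. {J} leaves P4 open — so {B} is the unique smallest valid adjustment set.

{B}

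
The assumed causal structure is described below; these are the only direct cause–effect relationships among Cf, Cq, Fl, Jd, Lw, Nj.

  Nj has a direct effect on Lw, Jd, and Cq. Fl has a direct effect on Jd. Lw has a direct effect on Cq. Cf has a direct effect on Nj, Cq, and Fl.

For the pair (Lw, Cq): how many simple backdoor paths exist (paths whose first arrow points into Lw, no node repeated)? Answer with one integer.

3

A backdoor path from Lw to Cq is any simple undirected path whose first edge points into Lw (i.e. leaves Lw via a parent).
Parents of Lw: {Nj}.
Enumerating:
  P1: Lw <- Nj <- Cf -> Cq
  P2: Lw <- Nj -> Jd <- Fl <- Cf -> Cq
  P3: Lw <- Nj -> Cq
That exhausts the simple backdoor paths. Count: 3.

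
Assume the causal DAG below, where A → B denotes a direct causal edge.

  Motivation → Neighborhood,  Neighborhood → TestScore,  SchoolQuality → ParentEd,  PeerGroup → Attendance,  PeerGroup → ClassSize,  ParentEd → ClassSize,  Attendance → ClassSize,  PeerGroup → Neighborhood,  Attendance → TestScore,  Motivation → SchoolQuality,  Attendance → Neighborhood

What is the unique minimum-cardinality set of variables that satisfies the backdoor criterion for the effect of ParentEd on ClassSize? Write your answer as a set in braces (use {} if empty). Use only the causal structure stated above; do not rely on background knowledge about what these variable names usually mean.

Variables eligible for adjustment (non-descendants of ParentEd, excluding ParentEd and ClassSize): {Attendance, Motivation, Neighborhood, PeerGroup, SchoolQuality, TestScore}.
Backdoor paths from ParentEd to ClassSize:
  P1: ParentEd <- SchoolQuality <- Motivation -> Neighborhood <- PeerGroup -> Attendance -> ClassSize
  P2: ParentEd <- SchoolQuality <- Motivation -> Neighborhood <- PeerGroup -> ClassSize
  P3: ParentEd <- SchoolQuality <- Motivation -> Neighborhood <- Attendance <- PeerGroup -> ClassSize
  P4: ParentEd <- SchoolQuality <- Motivation -> Neighborhood <- Attendance -> ClassSize
  P5: ParentEd <- SchoolQuality <- Motivation -> Neighborhood -> TestScore <- Attendance <- PeerGroup -> ClassSize
  P6: ParentEd <- SchoolQuality <- Motivation -> Neighborhood -> TestScore <- Attendance -> ClassSize
Each backdoor path contains an unconditioned collider, so every path is already blocked with the empty conditioning set:
  P1: blocked at collider Neighborhood (neither it nor any descendant is in the conditioning set).
  P2: blocked at collider Neighborhood (neither it nor any descendant is in the conditioning set).
  P3: blocked at collider Neighborhood (neither it nor any descendant is in the conditioning set).
  P4: blocked at collider Neighborhood (neither it nor any descendant is in the conditioning set).
  P5: blocked at collider TestScore (neither it nor any descendant is in the conditioning set).
  P6: blocked at collider TestScore (neither it nor any descendant is in the conditioning set).
The empty set is therefore the unique smallest valid set.

{}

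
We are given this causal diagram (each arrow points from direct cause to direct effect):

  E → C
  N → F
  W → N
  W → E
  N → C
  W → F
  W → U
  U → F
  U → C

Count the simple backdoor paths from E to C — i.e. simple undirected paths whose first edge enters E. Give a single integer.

A backdoor path from E to C is any simple undirected path whose first edge points into E (i.e. leaves E via a parent).
Parents of E: {W}.
Enumerating:
  P1: E <- W -> U -> C
  P2: E <- W -> U -> F <- N -> C
  P3: E <- W -> N -> C
  P4: E <- W -> N -> F <- U -> C
  P5: E <- W -> F <- U -> C
  P6: E <- W -> F <- N -> C
That exhausts the simple backdoor paths. Count: 6.

6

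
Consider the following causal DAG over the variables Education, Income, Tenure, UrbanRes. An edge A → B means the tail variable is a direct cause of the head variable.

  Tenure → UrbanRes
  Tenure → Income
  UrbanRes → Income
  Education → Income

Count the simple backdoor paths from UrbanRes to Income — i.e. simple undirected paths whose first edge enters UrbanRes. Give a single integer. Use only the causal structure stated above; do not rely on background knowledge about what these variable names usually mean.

1

A backdoor path from UrbanRes to Income is any simple undirected path whose first edge points into UrbanRes (i.e. leaves UrbanRes via a parent).
Parents of UrbanRes: {Tenure}.
Enumerating:
  P1: UrbanRes <- Tenure -> Income
That exhausts the simple backdoor paths. Count: 1.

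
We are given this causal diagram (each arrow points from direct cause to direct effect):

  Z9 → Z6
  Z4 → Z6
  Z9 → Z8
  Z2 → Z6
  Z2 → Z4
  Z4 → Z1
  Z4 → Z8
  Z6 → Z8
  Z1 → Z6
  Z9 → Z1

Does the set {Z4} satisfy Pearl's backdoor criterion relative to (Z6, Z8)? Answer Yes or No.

No

Backdoor paths from Z6 to Z8 (paths whose first edge points into Z6):
  P1: Z6 <- Z2 -> Z4 -> Z1 <- Z9 -> Z8
  P2: Z6 <- Z2 -> Z4 -> Z8
  P3: Z6 <- Z4 -> Z1 <- Z9 -> Z8
  P4: Z6 <- Z4 -> Z8
  P5: Z6 <- Z9 -> Z1 <- Z4 -> Z8
  P6: Z6 <- Z9 -> Z8
  P7: Z6 <- Z1 <- Z4 -> Z8
  P8: Z6 <- Z1 <- Z9 -> Z8
Condition 1 (no descendant of Z6 in the set): holds — descendants of Z6 are {Z8}; none are in {Z4}.
Condition 2 (every backdoor path blocked by {Z4}):
  P1: blocked at chain node Z4 ∈ conditioning set.
  P2: blocked at chain node Z4 ∈ conditioning set.
  P3: blocked at fork node Z4 ∈ conditioning set.
  P4: blocked at fork node Z4 ∈ conditioning set.
  P5: blocked at collider Z1 (neither it nor any descendant is in the conditioning set).
  P6: open — no interior node is in the conditioning set.
  P7: blocked at fork node Z4 ∈ conditioning set.
  P8: open — no interior node is in the conditioning set.
{Z4} does not satisfy the backdoor criterion.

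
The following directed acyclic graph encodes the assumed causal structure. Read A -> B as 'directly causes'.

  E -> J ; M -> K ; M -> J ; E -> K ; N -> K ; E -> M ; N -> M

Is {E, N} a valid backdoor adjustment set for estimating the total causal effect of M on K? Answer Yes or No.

Backdoor paths from M to K (paths whose first edge points into M):
  P1: M <- N -> K
  P2: M <- E -> K
Condition 1 (no descendant of M in the set): holds — descendants of M are {J, K}; none are in {E, N}.
Condition 2 (every backdoor path blocked by {E, N}):
  P1: blocked at fork node N ∈ conditioning set.
  P2: blocked at fork node E ∈ conditioning set.
{E, N} satisfies the backdoor criterion.

Yes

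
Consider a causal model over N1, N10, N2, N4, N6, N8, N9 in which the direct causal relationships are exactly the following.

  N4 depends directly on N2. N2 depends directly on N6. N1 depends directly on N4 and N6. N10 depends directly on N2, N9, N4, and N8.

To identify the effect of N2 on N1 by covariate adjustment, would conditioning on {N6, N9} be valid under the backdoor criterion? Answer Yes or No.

Yes

Backdoor paths from N2 to N1 (paths whose first edge points into N2):
  P1: N2 <- N6 -> N1
Condition 1 (no descendant of N2 in the set): holds — descendants of N2 are {N1, N10, N4}; none are in {N6, N9}.
Condition 2 (every backdoor path blocked by {N6, N9}):
  P1: blocked at fork node N6 ∈ conditioning set.
{N6, N9} satisfies the backdoor criterion.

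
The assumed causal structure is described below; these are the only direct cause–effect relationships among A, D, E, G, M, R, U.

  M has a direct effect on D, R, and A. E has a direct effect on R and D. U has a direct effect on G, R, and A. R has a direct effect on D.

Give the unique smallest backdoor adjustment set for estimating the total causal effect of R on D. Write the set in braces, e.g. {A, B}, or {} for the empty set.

{E, M}

Variables eligible for adjustment (non-descendants of R, excluding R and D): {A, E, G, M, U}.
Backdoor paths from R to D:
  P1: R <- E -> D
  P2: R <- U -> A <- M -> D
  P3: R <- M -> D
The empty set is not sufficient: P1 (R <- E -> D) has no collider blocking it and no conditioned non-collider, so it is open.
Try {E, M}:
  P1: blocked at fork node E ∈ conditioning set.
  P2: blocked at collider A (neither it nor any descendant is in the conditioning set).
  P3: blocked at fork node M ∈ conditioning set.
{E, M} contains no descendant of R and blocks every backdoor path.
Every element of {E, M} is needed (dropping E leaves P1 open; dropping M leaves P3 open), so no proper subset is valid.
Among all size-2 subsets of the eligible variables, only {E, M} blocks every backdoor path, so it is the unique smallest valid adjustment set.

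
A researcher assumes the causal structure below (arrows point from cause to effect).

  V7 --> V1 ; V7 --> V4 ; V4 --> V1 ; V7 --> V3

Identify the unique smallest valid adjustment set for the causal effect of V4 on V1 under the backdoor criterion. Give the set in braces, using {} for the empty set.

Variables eligible for adjustment (non-descendants of V4, excluding V4 and V1): {V3, V7}.
Backdoor paths from V4 to V1:
  P1: V4 <- V7 -> V1
The empty set is not sufficient: P1 (V4 <- V7 -> V1) has no collider blocking it and no conditioned non-collider, so it is open.
Try {V7}:
  P1: blocked at fork node V7 ∈ conditioning set.
{V7} contains no descendant of V4 and blocks every backdoor path.
No other singleton works — e.g. {V3} leaves P1 open — so {V7} is the unique smallest valid adjustment set.

{V7}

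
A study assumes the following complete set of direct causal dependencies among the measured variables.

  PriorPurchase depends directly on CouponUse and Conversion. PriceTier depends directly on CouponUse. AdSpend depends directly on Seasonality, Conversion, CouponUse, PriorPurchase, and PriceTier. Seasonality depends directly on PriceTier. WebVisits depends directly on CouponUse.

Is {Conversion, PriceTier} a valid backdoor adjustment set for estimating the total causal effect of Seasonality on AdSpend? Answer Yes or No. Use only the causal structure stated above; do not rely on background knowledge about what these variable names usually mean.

Backdoor paths from Seasonality to AdSpend (paths whose first edge points into Seasonality):
  P1: Seasonality <- PriceTier <- CouponUse -> PriorPurchase <- Conversion -> AdSpend
  P2: Seasonality <- PriceTier <- CouponUse -> PriorPurchase -> AdSpend
  P3: Seasonality <- PriceTier <- CouponUse -> AdSpend
  P4: Seasonality <- PriceTier -> AdSpend
Condition 1 (no descendant of Seasonality in the set): holds — descendants of Seasonality are {AdSpend}; none are in {Conversion, PriceTier}.
Condition 2 (every backdoor path blocked by {Conversion, PriceTier}):
  P1: blocked at chain node PriceTier ∈ conditioning set.
  P2: blocked at chain node PriceTier ∈ conditioning set.
  P3: blocked at chain node PriceTier ∈ conditioning set.
  P4: blocked at fork node PriceTier ∈ conditioning set.
{Conversion, PriceTier} satisfies the backdoor criterion.

Yes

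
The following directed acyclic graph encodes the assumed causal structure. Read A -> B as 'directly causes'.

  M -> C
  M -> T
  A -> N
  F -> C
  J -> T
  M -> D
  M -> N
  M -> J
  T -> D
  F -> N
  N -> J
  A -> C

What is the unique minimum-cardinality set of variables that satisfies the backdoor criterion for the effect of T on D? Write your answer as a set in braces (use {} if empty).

Variables eligible for adjustment (non-descendants of T, excluding T and D): {A, C, F, J, M, N}.
Backdoor paths from T to D:
  P1: T <- M -> D
  P2: T <- J <- M -> D
  P3: T <- J <- N <- F -> C <- M -> D
  P4: T <- J <- N <- M -> D
  P5: T <- J <- N <- A -> C <- M -> D
The empty set is not sufficient: P1 (T <- M -> D) has no collider blocking it and no conditioned non-collider, so it is open.
Try {M}:
  P1: blocked at fork node M ∈ conditioning set.
  P2: blocked at fork node M ∈ conditioning set.
  P3: blocked at collider C (neither it nor any descendant is in the conditioning set).
  P4: blocked at fork node M ∈ conditioning set.
  P5: blocked at collider C (neither it nor any descendant is in the conditioning set).
{M} contains no descendant of T and blocks every backdoor path.
No other singleton works — e.g. {F} leaves P1 open — so {M} is the unique smallest valid adjustment set.

{M}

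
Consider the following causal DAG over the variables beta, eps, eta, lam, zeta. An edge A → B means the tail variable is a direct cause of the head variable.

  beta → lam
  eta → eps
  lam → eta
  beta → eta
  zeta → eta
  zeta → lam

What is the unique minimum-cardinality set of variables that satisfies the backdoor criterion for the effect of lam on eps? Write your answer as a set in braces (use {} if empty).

{beta, zeta}

Variables eligible for adjustment (non-descendants of lam, excluding lam and eps): {beta, zeta}.
Backdoor paths from lam to eps:
  P1: lam <- beta -> eta -> eps
  P2: lam <- zeta -> eta -> eps
The empty set is not sufficient: P1 (lam <- beta -> eta -> eps) has no collider blocking it and no conditioned non-collider, so it is open.
Try {beta, zeta}:
  P1: blocked at fork node beta ∈ conditioning set.
  P2: blocked at fork node zeta ∈ conditioning set.
{beta, zeta} contains no descendant of lam and blocks every backdoor path.
Every element of {beta, zeta} is needed (dropping beta leaves P1 open; dropping zeta leaves P2 open), so no proper subset is valid.
Among all size-2 subsets of the eligible variables, only {beta, zeta} blocks every backdoor path, so it is the unique smallest valid adjustment set.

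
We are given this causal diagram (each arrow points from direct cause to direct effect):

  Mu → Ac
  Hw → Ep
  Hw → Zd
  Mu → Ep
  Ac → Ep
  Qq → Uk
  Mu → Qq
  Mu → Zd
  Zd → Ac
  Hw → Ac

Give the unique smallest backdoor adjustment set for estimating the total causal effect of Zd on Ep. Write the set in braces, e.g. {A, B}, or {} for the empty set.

Variables eligible for adjustment (non-descendants of Zd, excluding Zd and Ep): {Hw, Mu, Qq, Uk}.
Backdoor paths from Zd to Ep:
  P1: Zd <- Mu -> Ac <- Hw -> Ep
  P2: Zd <- Mu -> Ac -> Ep
  P3: Zd <- Mu -> Ep
  P4: Zd <- Hw -> Ac <- Mu -> Ep
  P5: Zd <- Hw -> Ac -> Ep
  P6: Zd <- Hw -> Ep
The empty set is not sufficient: P2 (Zd <- Mu -> Ac -> Ep) has no collider blocking it and no conditioned non-collider, so it is open.
Try {Hw, Mu}:
  P1: blocked at fork node Mu ∈ conditioning set.
  P2: blocked at fork node Mu ∈ conditioning set.
  P3: blocked at fork node Mu ∈ conditioning set.
  P4: blocked at fork node Hw ∈ conditioning set.
  P5: blocked at fork node Hw ∈ conditioning set.
  P6: blocked at fork node Hw ∈ conditioning set.
{Hw, Mu} contains no descendant of Zd and blocks every backdoor path.
Every element of {Hw, Mu} is needed (dropping Hw leaves P5 open; dropping Mu leaves P2 open), so no proper subset is valid.
Among all size-2 subsets of the eligible variables, only {Hw, Mu} blocks every backdoor path, so it is the unique smallest valid adjustment set.

{Hw, Mu}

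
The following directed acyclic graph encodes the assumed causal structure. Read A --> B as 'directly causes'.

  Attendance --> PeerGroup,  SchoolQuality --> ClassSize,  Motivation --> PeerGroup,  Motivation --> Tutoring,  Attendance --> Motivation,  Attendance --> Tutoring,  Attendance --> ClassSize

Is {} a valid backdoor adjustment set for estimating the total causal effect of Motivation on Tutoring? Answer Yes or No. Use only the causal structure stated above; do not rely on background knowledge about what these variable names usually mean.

Backdoor paths from Motivation to Tutoring (paths whose first edge points into Motivation):
  P1: Motivation <- Attendance -> Tutoring
Condition 1 (no descendant of Motivation in the set): holds — descendants of Motivation are {PeerGroup, Tutoring}; none are in {}.
Condition 2 (every backdoor path blocked by {}):
  P1: open — no interior node is in the conditioning set.
{} does not satisfy the backdoor criterion.

No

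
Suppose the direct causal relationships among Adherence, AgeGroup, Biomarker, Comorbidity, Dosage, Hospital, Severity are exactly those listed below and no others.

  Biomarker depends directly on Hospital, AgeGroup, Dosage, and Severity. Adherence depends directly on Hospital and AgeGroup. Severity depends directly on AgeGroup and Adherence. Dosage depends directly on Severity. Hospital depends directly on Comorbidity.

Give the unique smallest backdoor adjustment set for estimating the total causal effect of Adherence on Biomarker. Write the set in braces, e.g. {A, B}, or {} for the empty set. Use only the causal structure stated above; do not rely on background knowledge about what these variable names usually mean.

Variables eligible for adjustment (non-descendants of Adherence, excluding Adherence and Biomarker): {AgeGroup, Comorbidity, Hospital}.
Backdoor paths from Adherence to Biomarker:
  P1: Adherence <- AgeGroup -> Severity -> Dosage -> Biomarker
  P2: Adherence <- AgeGroup -> Severity -> Biomarker
  P3: Adherence <- AgeGroup -> Biomarker
  P4: Adherence <- Hospital -> Biomarker
The empty set is not sufficient: P1 (Adherence <- AgeGroup -> Severity -> Dosage -> Biomarker) has no collider blocking it and no conditioned non-collider, so it is open.
Try {AgeGroup, Hospital}:
  P1: blocked at fork node AgeGroup ∈ conditioning set.
  P2: blocked at fork node AgeGroup ∈ conditioning set.
  P3: blocked at fork node AgeGroup ∈ conditioning set.
  P4: blocked at fork node Hospital ∈ conditioning set.
{AgeGroup, Hospital} contains no descendant of Adherence and blocks every backdoor path.
Every element of {AgeGroup, Hospital} is needed (dropping AgeGroup leaves P1 open; dropping Hospital leaves P4 open), so no proper subset is valid.
Among all size-2 subsets of the eligible variables, only {AgeGroup, Hospital} blocks every backdoor path, so it is the unique smallest valid adjustment set.

{AgeGroup, Hospital}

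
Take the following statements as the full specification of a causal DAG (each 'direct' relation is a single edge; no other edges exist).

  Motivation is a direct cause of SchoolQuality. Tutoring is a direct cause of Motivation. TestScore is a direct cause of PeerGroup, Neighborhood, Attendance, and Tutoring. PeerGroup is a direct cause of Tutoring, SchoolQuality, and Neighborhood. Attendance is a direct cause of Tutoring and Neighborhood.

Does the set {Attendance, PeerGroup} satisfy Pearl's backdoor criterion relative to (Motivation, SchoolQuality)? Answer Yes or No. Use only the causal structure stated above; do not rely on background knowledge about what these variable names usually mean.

Backdoor paths from Motivation to SchoolQuality (paths whose first edge points into Motivation):
  P1: Motivation <- Tutoring <- TestScore -> Attendance -> Neighborhood <- PeerGroup -> SchoolQuality
  P2: Motivation <- Tutoring <- TestScore -> PeerGroup -> SchoolQuality
  P3: Motivation <- Tutoring <- TestScore -> Neighborhood <- PeerGroup -> SchoolQuality
  P4: Motivation <- Tutoring <- Attendance <- TestScore -> PeerGroup -> SchoolQuality
  P5: Motivation <- Tutoring <- Attendance <- TestScore -> Neighborhood <- PeerGroup -> SchoolQuality
  P6: Motivation <- Tutoring <- Attendance -> Neighborhood <- TestScore -> PeerGroup -> SchoolQuality
  P7: Motivation <- Tutoring <- Attendance -> Neighborhood <- PeerGroup -> SchoolQuality
  P8: Motivation <- Tutoring <- PeerGroup -> SchoolQuality
Condition 1 (no descendant of Motivation in the set): holds — descendants of Motivation are {SchoolQuality}; none are in {Attendance, PeerGroup}.
Condition 2 (every backdoor path blocked by {Attendance, PeerGroup}):
  P1: blocked at chain node Attendance ∈ conditioning set.
  P2: blocked at chain node PeerGroup ∈ conditioning set.
  P3: blocked at collider Neighborhood (neither it nor any descendant is in the conditioning set).
  P4: blocked at chain node Attendance ∈ conditioning set.
  P5: blocked at chain node Attendance ∈ conditioning set.
  P6: blocked at fork node Attendance ∈ conditioning set.
  P7: blocked at fork node Attendance ∈ conditioning set.
  P8: blocked at fork node PeerGroup ∈ conditioning set.
{Attendance, PeerGroup} satisfies the backdoor criterion.

Yes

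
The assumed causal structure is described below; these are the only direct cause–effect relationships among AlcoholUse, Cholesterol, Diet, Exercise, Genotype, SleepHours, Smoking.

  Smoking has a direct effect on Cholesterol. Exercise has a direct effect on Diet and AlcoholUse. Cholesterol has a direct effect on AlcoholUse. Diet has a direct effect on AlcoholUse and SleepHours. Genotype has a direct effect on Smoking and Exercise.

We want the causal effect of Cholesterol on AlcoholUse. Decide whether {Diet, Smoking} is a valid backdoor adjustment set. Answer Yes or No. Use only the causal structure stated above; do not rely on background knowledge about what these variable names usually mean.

Backdoor paths from Cholesterol to AlcoholUse (paths whose first edge points into Cholesterol):
  P1: Cholesterol <- Smoking <- Genotype -> Exercise -> Diet -> AlcoholUse
  P2: Cholesterol <- Smoking <- Genotype -> Exercise -> AlcoholUse
Condition 1 (no descendant of Cholesterol in the set): holds — descendants of Cholesterol are {AlcoholUse}; none are in {Diet, Smoking}.
Condition 2 (every backdoor path blocked by {Diet, Smoking}):
  P1: blocked at chain node Smoking ∈ conditioning set.
  P2: blocked at chain node Smoking ∈ conditioning set.
{Diet, Smoking} satisfies the backdoor criterion.

Yes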